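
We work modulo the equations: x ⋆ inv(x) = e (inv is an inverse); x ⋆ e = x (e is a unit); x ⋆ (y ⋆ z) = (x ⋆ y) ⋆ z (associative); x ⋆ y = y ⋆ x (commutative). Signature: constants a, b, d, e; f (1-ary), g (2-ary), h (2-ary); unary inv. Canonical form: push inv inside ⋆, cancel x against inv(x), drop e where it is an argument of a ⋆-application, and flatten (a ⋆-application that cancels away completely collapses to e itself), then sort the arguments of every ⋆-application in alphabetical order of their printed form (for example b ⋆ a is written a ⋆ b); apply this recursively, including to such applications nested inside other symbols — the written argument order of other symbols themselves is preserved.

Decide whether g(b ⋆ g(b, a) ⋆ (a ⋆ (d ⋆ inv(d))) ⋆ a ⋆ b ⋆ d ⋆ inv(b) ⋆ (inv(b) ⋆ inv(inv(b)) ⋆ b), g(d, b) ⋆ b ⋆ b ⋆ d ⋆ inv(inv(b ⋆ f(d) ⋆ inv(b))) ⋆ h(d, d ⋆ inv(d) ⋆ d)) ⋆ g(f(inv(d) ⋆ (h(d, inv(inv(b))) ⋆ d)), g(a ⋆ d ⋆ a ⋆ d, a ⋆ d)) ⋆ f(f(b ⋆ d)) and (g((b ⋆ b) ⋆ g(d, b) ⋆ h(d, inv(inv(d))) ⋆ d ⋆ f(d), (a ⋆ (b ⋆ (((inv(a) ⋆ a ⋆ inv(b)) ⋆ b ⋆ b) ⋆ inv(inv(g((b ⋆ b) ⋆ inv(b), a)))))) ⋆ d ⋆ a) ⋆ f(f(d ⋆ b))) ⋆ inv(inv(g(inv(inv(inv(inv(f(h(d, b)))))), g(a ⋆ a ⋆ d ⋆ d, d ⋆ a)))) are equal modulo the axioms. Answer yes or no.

Answer: no — f(f(b ⋆ d)) ⋆ g(a ⋆ a ⋆ b ⋆ b ⋆ d ⋆ g(b, a), b ⋆ b ⋆ d ⋆ f(d) ⋆ g(d, b) ⋆ h(d, d)) ⋆ g(f(h(d, b)), g(a ⋆ a ⋆ d ⋆ d, a ⋆ d)) vs f(f(b ⋆ d)) ⋆ g(b ⋆ b ⋆ d ⋆ f(d) ⋆ g(d, b) ⋆ h(d, d), a ⋆ a ⋆ b ⋆ b ⋆ d ⋆ g(b, a)) ⋆ g(f(h(d, b)), g(a ⋆ a ⋆ d ⋆ d, a ⋆ d))

Derivation:
Left:  g(b ⋆ g(b, a) ⋆ (a ⋆ (d ⋆ inv(d))) ⋆ a ⋆ b ⋆ d ⋆ inv(b) ⋆ (inv(b) ⋆ inv(inv(b)) ⋆ b), g(d, b) ⋆ b ⋆ b ⋆ d ⋆ inv(inv(b ⋆ f(d) ⋆ inv(b))) ⋆ h(d, d ⋆ inv(d) ⋆ d)) ⋆ g(f(inv(d) ⋆ (h(d, inv(inv(b))) ⋆ d)), g(a ⋆ d ⋆ a ⋆ d, a ⋆ d)) ⋆ f(f(b ⋆ d))
  Push inv inside:  distribute inv over ⋆ and collapse double inv
  Combine occurrences:  g(a ⋆ a ⋆ b ⋆ b ⋆ d ⋆ g(b, a), b ⋆ b ⋆ d ⋆ f(d) ⋆ g(d, b) ⋆ h(d, d)) ⋆ g(f(h(d, b)), g(a ⋆ a ⋆ d ⋆ d, a ⋆ d)) ⋆ f(f(b ⋆ d))
  Sort arguments:  f(f(b ⋆ d)) ⋆ g(a ⋆ a ⋆ b ⋆ b ⋆ d ⋆ g(b, a), b ⋆ b ⋆ d ⋆ f(d) ⋆ g(d, b) ⋆ h(d, d)) ⋆ g(f(h(d, b)), g(a ⋆ a ⋆ d ⋆ d, a ⋆ d))
Right:  (g((b ⋆ b) ⋆ g(d, b) ⋆ h(d, inv(inv(d))) ⋆ d ⋆ f(d), (a ⋆ (b ⋆ (((inv(a) ⋆ a ⋆ inv(b)) ⋆ b ⋆ b) ⋆ inv(inv(g((b ⋆ b) ⋆ inv(b), a)))))) ⋆ d ⋆ a) ⋆ f(f(d ⋆ b))) ⋆ inv(inv(g(inv(inv(inv(inv(f(h(d, b)))))), g(a ⋆ a ⋆ d ⋆ d, d ⋆ a))))
  Push inv inside:  distribute inv over ⋆ and collapse double inv
  Collect terms:  g(b ⋆ b ⋆ d ⋆ f(d) ⋆ g(d, b) ⋆ h(d, d), a ⋆ a ⋆ b ⋆ b ⋆ d ⋆ g(b, a)) ⋆ f(f(b ⋆ d)) ⋆ g(f(h(d, b)), g(a ⋆ a ⋆ d ⋆ d, a ⋆ d))
  Order the arguments:  f(f(b ⋆ d)) ⋆ g(b ⋆ b ⋆ d ⋆ f(d) ⋆ g(d, b) ⋆ h(d, d), a ⋆ a ⋆ b ⋆ b ⋆ d ⋆ g(b, a)) ⋆ g(f(h(d, b)), g(a ⋆ a ⋆ d ⋆ d, a ⋆ d))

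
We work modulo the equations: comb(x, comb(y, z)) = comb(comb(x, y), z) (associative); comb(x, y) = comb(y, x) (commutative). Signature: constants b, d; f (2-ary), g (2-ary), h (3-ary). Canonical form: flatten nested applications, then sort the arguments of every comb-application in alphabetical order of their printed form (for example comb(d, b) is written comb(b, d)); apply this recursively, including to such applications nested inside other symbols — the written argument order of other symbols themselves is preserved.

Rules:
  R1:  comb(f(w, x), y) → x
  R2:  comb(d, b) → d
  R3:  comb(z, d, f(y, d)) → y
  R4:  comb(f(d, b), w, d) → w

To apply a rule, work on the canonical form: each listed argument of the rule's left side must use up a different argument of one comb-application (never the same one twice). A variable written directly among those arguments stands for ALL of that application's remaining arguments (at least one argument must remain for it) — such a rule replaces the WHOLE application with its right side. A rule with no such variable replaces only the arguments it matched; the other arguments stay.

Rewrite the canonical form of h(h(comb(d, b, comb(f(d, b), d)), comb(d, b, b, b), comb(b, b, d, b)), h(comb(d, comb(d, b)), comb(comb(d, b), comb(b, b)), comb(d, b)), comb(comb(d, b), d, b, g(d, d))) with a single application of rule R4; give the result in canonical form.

Answer: h(h(comb(b, d), comb(b, b, b, d), comb(b, b, b, d)), h(comb(b, d, d), comb(b, b, b, d), comb(b, d)), comb(b, b, d, d, g(d, d)))

Derivation:
Canonical form:  h(h(comb(b, d, d, f(d, b)), comb(b, b, b, d), comb(b, b, b, d)), h(comb(b, d, d), comb(b, b, b, d), comb(b, d)), comb(b, b, d, d, g(d, d)))
Apply R4:  consuming d, f(d, b);  w := comb(b, d)
The variable takes the whole remainder — replace the entire application.
Result:  h(h(comb(b, d), comb(b, b, b, d), comb(b, b, b, d)), h(comb(b, d, d), comb(b, b, b, d), comb(b, d)), comb(b, b, d, d, g(d, d)))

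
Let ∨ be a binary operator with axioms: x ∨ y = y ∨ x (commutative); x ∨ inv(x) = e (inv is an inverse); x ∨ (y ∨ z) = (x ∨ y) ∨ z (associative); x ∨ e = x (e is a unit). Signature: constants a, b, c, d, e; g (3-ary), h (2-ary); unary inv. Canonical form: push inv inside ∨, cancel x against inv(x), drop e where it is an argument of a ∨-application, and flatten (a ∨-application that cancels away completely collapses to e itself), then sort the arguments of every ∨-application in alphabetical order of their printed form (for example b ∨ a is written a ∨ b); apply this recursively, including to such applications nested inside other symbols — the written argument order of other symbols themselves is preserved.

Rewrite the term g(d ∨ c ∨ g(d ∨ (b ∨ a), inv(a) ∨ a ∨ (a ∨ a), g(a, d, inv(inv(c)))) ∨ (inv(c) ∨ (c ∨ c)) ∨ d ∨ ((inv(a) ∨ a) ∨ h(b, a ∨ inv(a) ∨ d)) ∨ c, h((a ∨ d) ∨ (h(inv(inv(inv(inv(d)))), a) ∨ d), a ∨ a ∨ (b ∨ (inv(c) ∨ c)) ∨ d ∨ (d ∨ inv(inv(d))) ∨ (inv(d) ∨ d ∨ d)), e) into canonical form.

Answer: g(c ∨ c ∨ c ∨ d ∨ d ∨ g(a ∨ b ∨ d, a ∨ a, g(a, d, c)) ∨ h(b, d), h(a ∨ d ∨ d ∨ h(d, a), a ∨ a ∨ b ∨ d ∨ d ∨ d ∨ d), e)

Derivation:
Work inside:  d ∨ c ∨ g(d ∨ (b ∨ a), inv(a) ∨ a ∨ (a ∨ a), g(a, d, inv(inv(c)))) ∨ (inv(c) ∨ (c ∨ c)) ∨ d ∨ ((inv(a) ∨ a) ∨ h(b, a ∨ inv(a) ∨ d)) ∨ c
Push inv inside:  distribute inv over ∨ and collapse double inv
Cancel inverse pairs:  a cancels
Collect terms:  d ∨ d ∨ c ∨ c ∨ c ∨ g(a ∨ b ∨ d, a ∨ a, g(a, d, c)) ∨ h(b, d)
Sort:  c ∨ c ∨ c ∨ d ∨ d ∨ g(a ∨ b ∨ d, a ∨ a, g(a, d, c)) ∨ h(b, d)
Rebuild:  g(c ∨ c ∨ c ∨ d ∨ d ∨ g(a ∨ b ∨ d, a ∨ a, g(a, d, c)) ∨ h(b, d), h(a ∨ d ∨ d ∨ h(d, a), a ∨ a ∨ b ∨ d ∨ d ∨ d ∨ d), e)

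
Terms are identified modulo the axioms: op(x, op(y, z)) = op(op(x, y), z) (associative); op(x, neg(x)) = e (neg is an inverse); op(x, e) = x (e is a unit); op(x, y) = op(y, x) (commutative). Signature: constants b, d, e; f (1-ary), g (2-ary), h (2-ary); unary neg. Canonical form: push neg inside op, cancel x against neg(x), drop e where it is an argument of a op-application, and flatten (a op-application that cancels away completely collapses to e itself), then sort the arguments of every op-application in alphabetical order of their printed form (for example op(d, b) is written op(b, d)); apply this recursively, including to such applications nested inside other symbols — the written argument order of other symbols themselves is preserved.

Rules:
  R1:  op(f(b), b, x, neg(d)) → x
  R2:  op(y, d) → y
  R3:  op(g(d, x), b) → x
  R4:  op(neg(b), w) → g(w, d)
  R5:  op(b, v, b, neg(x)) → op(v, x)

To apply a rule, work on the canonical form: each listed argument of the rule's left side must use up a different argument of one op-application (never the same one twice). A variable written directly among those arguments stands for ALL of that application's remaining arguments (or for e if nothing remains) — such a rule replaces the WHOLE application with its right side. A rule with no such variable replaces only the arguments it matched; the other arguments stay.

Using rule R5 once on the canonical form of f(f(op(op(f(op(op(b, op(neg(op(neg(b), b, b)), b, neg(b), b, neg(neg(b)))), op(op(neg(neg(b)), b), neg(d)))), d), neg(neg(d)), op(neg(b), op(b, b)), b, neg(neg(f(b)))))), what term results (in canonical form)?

Canonical form:  f(f(op(b, b, d, d, f(b), f(op(b, b, b, b, neg(d))))))
Apply R5:  consuming b, b, neg(d);  v := op(b, b), x := d
Every leftover argument binds to the variable; the entire application is replaced.
Result:  f(f(op(b, b, d, d, f(b), f(op(b, b, d)))))

Answer: f(f(op(b, b, d, d, f(b), f(op(b, b, d)))))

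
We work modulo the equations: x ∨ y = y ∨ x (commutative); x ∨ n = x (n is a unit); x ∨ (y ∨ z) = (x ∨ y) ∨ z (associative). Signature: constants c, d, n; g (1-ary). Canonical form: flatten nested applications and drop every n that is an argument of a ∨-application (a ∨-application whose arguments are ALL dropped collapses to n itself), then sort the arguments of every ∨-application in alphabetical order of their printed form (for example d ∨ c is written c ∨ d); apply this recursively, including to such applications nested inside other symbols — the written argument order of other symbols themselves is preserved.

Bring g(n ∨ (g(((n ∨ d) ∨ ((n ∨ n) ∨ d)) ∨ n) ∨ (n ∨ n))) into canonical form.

Answer: g(g(d ∨ d))

Derivation:
Work inside:  n ∨ (g(((n ∨ d) ∨ ((n ∨ n) ∨ d)) ∨ n) ∨ (n ∨ n))
Merge nested applications:  n ∨ g(((n ∨ d) ∨ ((n ∨ n) ∨ d)) ∨ n) ∨ n ∨ n
Inside:  g(((n ∨ d) ∨ ((n ∨ n) ∨ d)) ∨ n)  →  g(d ∨ d)
Unit:  drop n (×3)
Sort arguments:  g(d ∨ d)
Rebuild:  g(g(d ∨ d))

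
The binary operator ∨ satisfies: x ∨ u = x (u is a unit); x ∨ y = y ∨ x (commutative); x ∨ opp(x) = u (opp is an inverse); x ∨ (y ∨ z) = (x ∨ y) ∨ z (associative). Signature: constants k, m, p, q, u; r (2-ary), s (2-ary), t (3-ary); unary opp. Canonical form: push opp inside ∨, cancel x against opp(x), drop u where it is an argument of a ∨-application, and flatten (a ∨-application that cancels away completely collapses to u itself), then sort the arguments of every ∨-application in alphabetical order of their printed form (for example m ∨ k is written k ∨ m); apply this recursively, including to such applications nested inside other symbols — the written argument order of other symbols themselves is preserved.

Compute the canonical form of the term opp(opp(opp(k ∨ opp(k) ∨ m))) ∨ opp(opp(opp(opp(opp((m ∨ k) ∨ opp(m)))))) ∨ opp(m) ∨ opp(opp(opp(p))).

Push opp inside:  distribute opp over ∨ and collapse double opp
Collect terms:  opp(k) ∨ opp(m) ∨ opp(m) ∨ opp(p)

Answer: opp(k) ∨ opp(m) ∨ opp(m) ∨ opp(p)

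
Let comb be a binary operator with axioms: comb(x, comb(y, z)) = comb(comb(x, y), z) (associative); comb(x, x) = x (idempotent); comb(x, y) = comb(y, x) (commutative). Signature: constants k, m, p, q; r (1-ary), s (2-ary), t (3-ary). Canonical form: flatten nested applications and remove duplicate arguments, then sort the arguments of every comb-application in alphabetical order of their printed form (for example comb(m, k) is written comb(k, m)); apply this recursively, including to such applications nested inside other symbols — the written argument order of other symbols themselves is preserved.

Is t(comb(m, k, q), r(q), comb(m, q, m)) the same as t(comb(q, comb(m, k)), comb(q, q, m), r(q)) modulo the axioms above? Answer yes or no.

Left:  t(comb(m, k, q), r(q), comb(m, q, m))
  Descend into:  comb(m, q, m)
  Idempotence:  drop duplicate m
  Sort:  comb(m, q)
  Rebuild:  t(comb(k, m, q), r(q), comb(m, q))
Right:  t(comb(q, comb(m, k)), comb(q, q, m), r(q))
  Focus inside:  comb(q, comb(m, k))
  Flatten:  comb(q, m, k)
  Sort arguments:  comb(k, m, q)
  Rebuild:  t(comb(k, m, q), comb(m, q), r(q))

Answer: no — t(comb(k, m, q), r(q), comb(m, q)) vs t(comb(k, m, q), comb(m, q), r(q))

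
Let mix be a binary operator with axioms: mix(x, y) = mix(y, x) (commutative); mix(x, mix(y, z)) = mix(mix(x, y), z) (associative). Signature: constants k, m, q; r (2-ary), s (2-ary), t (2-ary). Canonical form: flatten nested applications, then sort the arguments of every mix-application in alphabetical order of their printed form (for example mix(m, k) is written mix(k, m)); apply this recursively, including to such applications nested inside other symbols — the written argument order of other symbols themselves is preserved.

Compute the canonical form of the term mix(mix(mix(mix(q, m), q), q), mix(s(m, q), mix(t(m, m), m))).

Answer: mix(m, m, q, q, q, s(m, q), t(m, m))

Derivation:
Merge nested applications:  mix(q, m, q, q, s(m, q), t(m, m), m)
Sort:  mix(m, m, q, q, q, s(m, q), t(m, m))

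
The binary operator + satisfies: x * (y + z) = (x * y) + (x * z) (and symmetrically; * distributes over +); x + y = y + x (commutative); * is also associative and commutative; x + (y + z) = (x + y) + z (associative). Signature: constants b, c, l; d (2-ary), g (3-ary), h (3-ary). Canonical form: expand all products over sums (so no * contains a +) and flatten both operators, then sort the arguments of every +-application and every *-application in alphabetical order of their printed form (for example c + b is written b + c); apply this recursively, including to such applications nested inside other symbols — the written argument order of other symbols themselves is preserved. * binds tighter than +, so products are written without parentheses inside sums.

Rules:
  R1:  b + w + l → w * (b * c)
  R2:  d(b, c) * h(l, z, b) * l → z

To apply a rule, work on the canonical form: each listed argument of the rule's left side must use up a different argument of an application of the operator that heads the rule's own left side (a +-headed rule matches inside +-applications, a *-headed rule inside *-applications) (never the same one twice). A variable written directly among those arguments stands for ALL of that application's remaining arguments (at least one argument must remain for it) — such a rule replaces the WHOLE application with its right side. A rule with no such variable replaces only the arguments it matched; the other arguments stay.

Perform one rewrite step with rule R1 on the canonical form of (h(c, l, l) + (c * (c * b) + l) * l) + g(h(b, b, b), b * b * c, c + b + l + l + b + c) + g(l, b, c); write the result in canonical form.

Canonical form:  b * c * c * l + g(h(b, b, b), b * b * c, b + b + c + c + l + l) + g(l, b, c) + h(c, l, l) + l * l
R1 matches:  uses b, l;  w := b + c + c + l
The variable takes the whole remainder — replace the entire application.
Result:  b * c * c * l + g(h(b, b, b), b * b * c, b * b * c + b * c * c + b * c * c + b * c * l) + g(l, b, c) + h(c, l, l) + l * l

Answer: b * c * c * l + g(h(b, b, b), b * b * c, b * b * c + b * c * c + b * c * c + b * c * l) + g(l, b, c) + h(c, l, l) + l * l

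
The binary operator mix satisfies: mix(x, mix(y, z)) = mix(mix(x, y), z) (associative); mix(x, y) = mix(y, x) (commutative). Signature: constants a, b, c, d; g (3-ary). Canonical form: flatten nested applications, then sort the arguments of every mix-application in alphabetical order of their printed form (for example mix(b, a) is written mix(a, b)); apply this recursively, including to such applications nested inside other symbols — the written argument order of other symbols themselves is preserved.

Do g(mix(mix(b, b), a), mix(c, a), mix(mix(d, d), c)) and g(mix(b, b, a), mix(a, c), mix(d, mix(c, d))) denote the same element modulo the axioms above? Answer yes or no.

Left:  g(mix(mix(b, b), a), mix(c, a), mix(mix(d, d), c))
  Descend into:  mix(mix(d, d), c)
  Flatten:  mix(d, d, c)
  Sort:  mix(c, d, d)
  Reassemble:  g(mix(a, b, b), mix(a, c), mix(c, d, d))
Right:  g(mix(b, b, a), mix(a, c), mix(d, mix(c, d)))
  Focus inside:  mix(d, mix(c, d))
  Flatten:  mix(d, c, d)
  Order the arguments:  mix(c, d, d)
  Reassemble:  g(mix(a, b, b), mix(a, c), mix(c, d, d))

Answer: yes — both canonical forms are g(mix(a, b, b), mix(a, c), mix(c, d, d))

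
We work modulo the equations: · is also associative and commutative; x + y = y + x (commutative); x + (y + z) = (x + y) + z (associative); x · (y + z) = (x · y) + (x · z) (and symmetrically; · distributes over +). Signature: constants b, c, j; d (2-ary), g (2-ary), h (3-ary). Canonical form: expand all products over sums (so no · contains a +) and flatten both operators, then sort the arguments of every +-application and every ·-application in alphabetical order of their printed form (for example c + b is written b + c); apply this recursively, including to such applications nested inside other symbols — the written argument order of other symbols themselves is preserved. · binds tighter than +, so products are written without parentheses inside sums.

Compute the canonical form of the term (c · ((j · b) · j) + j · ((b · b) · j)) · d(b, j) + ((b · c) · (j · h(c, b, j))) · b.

Answer: b · b · c · h(c, b, j) · j + b · b · d(b, j) · j · j + b · c · d(b, j) · j · j

Derivation:
Expand products over sums:  b · c · d(b, j) · j · j + b · b · d(b, j) · j · j + b · b · c · h(c, b, j) · j
Sort arguments:  b · b · c · h(c, b, j) · j + b · b · d(b, j) · j · j + b · c · d(b, j) · j · j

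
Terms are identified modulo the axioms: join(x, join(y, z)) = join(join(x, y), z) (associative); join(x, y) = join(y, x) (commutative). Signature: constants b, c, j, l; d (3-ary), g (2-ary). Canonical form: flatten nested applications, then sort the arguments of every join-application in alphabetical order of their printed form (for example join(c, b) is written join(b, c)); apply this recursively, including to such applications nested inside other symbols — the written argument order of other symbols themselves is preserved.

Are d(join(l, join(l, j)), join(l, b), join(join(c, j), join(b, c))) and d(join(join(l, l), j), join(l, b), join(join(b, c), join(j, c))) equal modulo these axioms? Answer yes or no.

Left:  d(join(l, join(l, j)), join(l, b), join(join(c, j), join(b, c)))
  Focus inside:  join(join(c, j), join(b, c))
  Merge nested applications:  join(c, j, b, c)
  Order the arguments:  join(b, c, c, j)
  Reassemble:  d(join(j, l, l), join(b, l), join(b, c, c, j))
Right:  d(join(join(l, l), j), join(l, b), join(join(b, c), join(j, c)))
  Focus inside:  join(join(b, c), join(j, c))
  Merge nested applications:  join(b, c, j, c)
  Order the arguments:  join(b, c, c, j)
  Rebuild:  d(join(j, l, l), join(b, l), join(b, c, c, j))

Answer: yes — both canonical forms are d(join(j, l, l), join(b, l), join(b, c, c, j))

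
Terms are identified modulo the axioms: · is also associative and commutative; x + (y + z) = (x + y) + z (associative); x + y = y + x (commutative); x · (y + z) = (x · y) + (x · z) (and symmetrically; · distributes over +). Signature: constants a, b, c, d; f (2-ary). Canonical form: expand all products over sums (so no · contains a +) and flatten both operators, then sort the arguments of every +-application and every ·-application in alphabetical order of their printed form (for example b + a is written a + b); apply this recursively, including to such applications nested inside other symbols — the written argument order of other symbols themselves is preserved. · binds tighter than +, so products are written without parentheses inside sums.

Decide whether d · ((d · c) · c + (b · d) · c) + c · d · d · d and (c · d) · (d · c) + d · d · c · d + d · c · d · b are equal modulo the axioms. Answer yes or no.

Left:  d · ((d · c) · c + (b · d) · c) + c · d · d · d
  Expand products over sums:  c · c · d · d + b · c · d · d + c · d · d · d
  Order the arguments:  b · c · d · d + c · c · d · d + c · d · d · d
Right:  (c · d) · (d · c) + d · d · c · d + d · c · d · b
  Merge nested applications:  c · c · d · d + c · d · d · d + b · c · d · d
  Order the arguments:  b · c · d · d + c · c · d · d + c · d · d · d

Answer: yes — both canonical forms are b · c · d · d + c · c · d · d + c · d · d · d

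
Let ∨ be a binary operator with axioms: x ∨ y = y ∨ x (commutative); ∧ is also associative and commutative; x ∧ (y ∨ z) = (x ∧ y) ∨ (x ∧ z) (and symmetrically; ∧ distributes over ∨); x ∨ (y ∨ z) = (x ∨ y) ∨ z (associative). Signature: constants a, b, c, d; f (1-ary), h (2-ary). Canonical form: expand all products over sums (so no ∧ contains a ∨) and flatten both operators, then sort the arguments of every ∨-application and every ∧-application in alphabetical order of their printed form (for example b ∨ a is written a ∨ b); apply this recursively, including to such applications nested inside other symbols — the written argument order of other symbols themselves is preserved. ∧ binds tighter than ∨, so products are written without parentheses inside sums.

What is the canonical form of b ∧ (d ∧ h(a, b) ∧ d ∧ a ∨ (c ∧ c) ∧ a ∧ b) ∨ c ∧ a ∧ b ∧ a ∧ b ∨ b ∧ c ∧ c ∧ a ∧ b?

Distribute:  a ∧ b ∧ d ∧ d ∧ h(a, b) ∨ a ∧ b ∧ b ∧ c ∧ c ∨ a ∧ a ∧ b ∧ b ∧ c ∨ a ∧ b ∧ b ∧ c ∧ c
Order the arguments:  a ∧ a ∧ b ∧ b ∧ c ∨ a ∧ b ∧ b ∧ c ∧ c ∨ a ∧ b ∧ b ∧ c ∧ c ∨ a ∧ b ∧ d ∧ d ∧ h(a, b)

Answer: a ∧ a ∧ b ∧ b ∧ c ∨ a ∧ b ∧ b ∧ c ∧ c ∨ a ∧ b ∧ b ∧ c ∧ c ∨ a ∧ b ∧ d ∧ d ∧ h(a, b)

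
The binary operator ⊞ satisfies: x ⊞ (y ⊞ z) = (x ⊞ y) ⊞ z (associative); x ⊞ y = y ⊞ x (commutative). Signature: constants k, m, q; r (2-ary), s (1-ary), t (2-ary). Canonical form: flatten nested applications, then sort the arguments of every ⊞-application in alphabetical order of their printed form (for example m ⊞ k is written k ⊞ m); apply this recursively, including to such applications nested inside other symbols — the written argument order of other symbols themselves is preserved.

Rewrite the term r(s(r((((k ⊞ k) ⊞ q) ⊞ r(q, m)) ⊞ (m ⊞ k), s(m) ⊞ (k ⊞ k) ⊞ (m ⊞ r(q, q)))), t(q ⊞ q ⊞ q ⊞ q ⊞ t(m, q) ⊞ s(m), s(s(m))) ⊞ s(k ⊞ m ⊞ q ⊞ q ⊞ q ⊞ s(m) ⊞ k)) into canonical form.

Work inside:  t(q ⊞ q ⊞ q ⊞ q ⊞ t(m, q) ⊞ s(m), s(s(m))) ⊞ s(k ⊞ m ⊞ q ⊞ q ⊞ q ⊞ s(m) ⊞ k)
Inside:  t(q ⊞ q ⊞ q ⊞ q ⊞ t(m, q) ⊞ s(m), s(s(m)))  →  t(q ⊞ q ⊞ q ⊞ q ⊞ s(m) ⊞ t(m, q), s(s(m)))
Simplify inside:  s(k ⊞ m ⊞ q ⊞ q ⊞ q ⊞ s(m) ⊞ k)  →  s(k ⊞ k ⊞ m ⊞ q ⊞ q ⊞ q ⊞ s(m))
Sort:  s(k ⊞ k ⊞ m ⊞ q ⊞ q ⊞ q ⊞ s(m)) ⊞ t(q ⊞ q ⊞ q ⊞ q ⊞ s(m) ⊞ t(m, q), s(s(m)))
Reassemble:  r(s(r(k ⊞ k ⊞ k ⊞ m ⊞ q ⊞ r(q, m), k ⊞ k ⊞ m ⊞ r(q, q) ⊞ s(m))), s(k ⊞ k ⊞ m ⊞ q ⊞ q ⊞ q ⊞ s(m)) ⊞ t(q ⊞ q ⊞ q ⊞ q ⊞ s(m) ⊞ t(m, q), s(s(m))))

Answer: r(s(r(k ⊞ k ⊞ k ⊞ m ⊞ q ⊞ r(q, m), k ⊞ k ⊞ m ⊞ r(q, q) ⊞ s(m))), s(k ⊞ k ⊞ m ⊞ q ⊞ q ⊞ q ⊞ s(m)) ⊞ t(q ⊞ q ⊞ q ⊞ q ⊞ s(m) ⊞ t(m, q), s(s(m))))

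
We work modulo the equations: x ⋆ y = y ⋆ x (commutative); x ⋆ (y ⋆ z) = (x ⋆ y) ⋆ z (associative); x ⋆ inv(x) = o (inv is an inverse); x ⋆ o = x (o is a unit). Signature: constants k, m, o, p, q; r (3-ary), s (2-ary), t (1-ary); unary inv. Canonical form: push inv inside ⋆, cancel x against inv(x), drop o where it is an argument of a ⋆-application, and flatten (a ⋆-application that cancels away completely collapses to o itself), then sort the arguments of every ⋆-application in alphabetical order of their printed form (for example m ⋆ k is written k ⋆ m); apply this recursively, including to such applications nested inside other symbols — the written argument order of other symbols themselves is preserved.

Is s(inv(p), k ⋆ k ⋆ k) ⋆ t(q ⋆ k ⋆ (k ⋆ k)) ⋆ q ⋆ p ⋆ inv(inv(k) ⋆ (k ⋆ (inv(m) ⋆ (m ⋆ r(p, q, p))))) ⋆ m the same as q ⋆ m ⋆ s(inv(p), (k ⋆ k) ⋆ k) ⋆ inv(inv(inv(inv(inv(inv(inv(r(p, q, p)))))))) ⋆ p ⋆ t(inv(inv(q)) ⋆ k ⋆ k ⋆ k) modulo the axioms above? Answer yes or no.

Answer: yes — both canonical forms are inv(r(p, q, p)) ⋆ m ⋆ p ⋆ q ⋆ s(inv(p), k ⋆ k ⋆ k) ⋆ t(k ⋆ k ⋆ k ⋆ q)

Derivation:
Left:  s(inv(p), k ⋆ k ⋆ k) ⋆ t(q ⋆ k ⋆ (k ⋆ k)) ⋆ q ⋆ p ⋆ inv(inv(k) ⋆ (k ⋆ (inv(m) ⋆ (m ⋆ r(p, q, p))))) ⋆ m
  Push inv inside:  distribute inv over ⋆ and collapse double inv
  Inverses cancel:  k cancels
  Combine occurrences:  s(inv(p), k ⋆ k ⋆ k) ⋆ t(k ⋆ k ⋆ k ⋆ q) ⋆ q ⋆ p ⋆ m ⋆ inv(r(p, q, p))
  Order the arguments:  inv(r(p, q, p)) ⋆ m ⋆ p ⋆ q ⋆ s(inv(p), k ⋆ k ⋆ k) ⋆ t(k ⋆ k ⋆ k ⋆ q)
Right:  q ⋆ m ⋆ s(inv(p), (k ⋆ k) ⋆ k) ⋆ inv(inv(inv(inv(inv(inv(inv(r(p, q, p)))))))) ⋆ p ⋆ t(inv(inv(q)) ⋆ k ⋆ k ⋆ k)
  Push inv inside:  distribute inv over ⋆ and collapse double inv
  Collect:  q ⋆ m ⋆ s(inv(p), k ⋆ k ⋆ k) ⋆ inv(r(p, q, p)) ⋆ p ⋆ t(k ⋆ k ⋆ k ⋆ q)
  Sort arguments:  inv(r(p, q, p)) ⋆ m ⋆ p ⋆ q ⋆ s(inv(p), k ⋆ k ⋆ k) ⋆ t(k ⋆ k ⋆ k ⋆ q)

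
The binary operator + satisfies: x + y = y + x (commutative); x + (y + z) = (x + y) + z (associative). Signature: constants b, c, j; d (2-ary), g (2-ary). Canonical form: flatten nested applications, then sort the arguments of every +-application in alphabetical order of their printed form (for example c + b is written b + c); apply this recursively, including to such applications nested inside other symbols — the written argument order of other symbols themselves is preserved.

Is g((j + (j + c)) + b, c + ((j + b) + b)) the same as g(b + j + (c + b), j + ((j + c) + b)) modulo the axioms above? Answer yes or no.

Left:  g((j + (j + c)) + b, c + ((j + b) + b))
  Focus inside:  c + ((j + b) + b)
  Flatten:  c + j + b + b
  Sort:  b + b + c + j
  Put back:  g(b + c + j + j, b + b + c + j)
Right:  g(b + j + (c + b), j + ((j + c) + b))
  Focus inside:  j + ((j + c) + b)
  Un-nest:  j + j + c + b
  Order the arguments:  b + c + j + j
  Rebuild:  g(b + b + c + j, b + c + j + j)

Answer: no — g(b + c + j + j, b + b + c + j) vs g(b + b + c + j, b + c + j + j)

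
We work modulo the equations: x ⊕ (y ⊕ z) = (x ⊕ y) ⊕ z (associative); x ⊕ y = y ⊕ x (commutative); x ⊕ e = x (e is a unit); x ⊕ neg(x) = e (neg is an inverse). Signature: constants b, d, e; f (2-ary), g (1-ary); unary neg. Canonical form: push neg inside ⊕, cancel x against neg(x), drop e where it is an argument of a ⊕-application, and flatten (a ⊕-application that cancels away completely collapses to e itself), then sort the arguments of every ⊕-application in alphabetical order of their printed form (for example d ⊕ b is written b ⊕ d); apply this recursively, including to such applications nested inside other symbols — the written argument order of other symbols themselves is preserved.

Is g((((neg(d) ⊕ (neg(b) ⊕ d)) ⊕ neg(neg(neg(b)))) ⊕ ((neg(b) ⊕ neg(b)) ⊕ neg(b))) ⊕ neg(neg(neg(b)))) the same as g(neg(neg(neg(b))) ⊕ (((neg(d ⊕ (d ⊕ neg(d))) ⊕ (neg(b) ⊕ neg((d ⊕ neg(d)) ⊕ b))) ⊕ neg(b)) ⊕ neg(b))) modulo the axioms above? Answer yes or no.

Answer: no — g(neg(b) ⊕ neg(b) ⊕ neg(b) ⊕ neg(b) ⊕ neg(b) ⊕ neg(b)) vs g(neg(b) ⊕ neg(b) ⊕ neg(b) ⊕ neg(b) ⊕ neg(b) ⊕ neg(d))

Derivation:
Left:  g((((neg(d) ⊕ (neg(b) ⊕ d)) ⊕ neg(neg(neg(b)))) ⊕ ((neg(b) ⊕ neg(b)) ⊕ neg(b))) ⊕ neg(neg(neg(b))))
  Focus inside:  (((neg(d) ⊕ (neg(b) ⊕ d)) ⊕ neg(neg(neg(b)))) ⊕ ((neg(b) ⊕ neg(b)) ⊕ neg(b))) ⊕ neg(neg(neg(b)))
  Push neg inside:  distribute neg over ⊕ and collapse double neg
  Cancel:  d cancels
  Collect terms:  neg(b) ⊕ neg(b) ⊕ neg(b) ⊕ neg(b) ⊕ neg(b) ⊕ neg(b)
  Rebuild:  g(neg(b) ⊕ neg(b) ⊕ neg(b) ⊕ neg(b) ⊕ neg(b) ⊕ neg(b))
Right:  g(neg(neg(neg(b))) ⊕ (((neg(d ⊕ (d ⊕ neg(d))) ⊕ (neg(b) ⊕ neg((d ⊕ neg(d)) ⊕ b))) ⊕ neg(b)) ⊕ neg(b)))
  Focus inside:  neg(neg(neg(b))) ⊕ (((neg(d ⊕ (d ⊕ neg(d))) ⊕ (neg(b) ⊕ neg((d ⊕ neg(d)) ⊕ b))) ⊕ neg(b)) ⊕ neg(b))
  Push neg inside:  distribute neg over ⊕ and collapse double neg
  Combine occurrences:  neg(b) ⊕ neg(b) ⊕ neg(b) ⊕ neg(b) ⊕ neg(b) ⊕ neg(d)
  Reassemble:  g(neg(b) ⊕ neg(b) ⊕ neg(b) ⊕ neg(b) ⊕ neg(b) ⊕ neg(d))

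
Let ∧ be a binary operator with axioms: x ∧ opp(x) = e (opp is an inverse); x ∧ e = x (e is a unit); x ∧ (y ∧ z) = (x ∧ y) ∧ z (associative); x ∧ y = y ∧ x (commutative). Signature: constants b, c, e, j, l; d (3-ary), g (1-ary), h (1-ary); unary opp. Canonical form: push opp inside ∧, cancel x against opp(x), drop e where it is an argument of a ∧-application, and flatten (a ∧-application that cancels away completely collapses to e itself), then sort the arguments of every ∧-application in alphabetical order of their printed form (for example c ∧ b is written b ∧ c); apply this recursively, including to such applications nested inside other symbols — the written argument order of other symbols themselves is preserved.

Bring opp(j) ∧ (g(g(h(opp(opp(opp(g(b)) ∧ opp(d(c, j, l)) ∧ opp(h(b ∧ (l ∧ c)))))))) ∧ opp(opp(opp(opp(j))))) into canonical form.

Push opp inside:  distribute opp over ∧ and collapse double opp
Inverses cancel:  j cancels
Combine occurrences:  g(g(h(opp(d(c, j, l)) ∧ opp(g(b)) ∧ opp(h(b ∧ c ∧ l)))))

Answer: g(g(h(opp(d(c, j, l)) ∧ opp(g(b)) ∧ opp(h(b ∧ c ∧ l)))))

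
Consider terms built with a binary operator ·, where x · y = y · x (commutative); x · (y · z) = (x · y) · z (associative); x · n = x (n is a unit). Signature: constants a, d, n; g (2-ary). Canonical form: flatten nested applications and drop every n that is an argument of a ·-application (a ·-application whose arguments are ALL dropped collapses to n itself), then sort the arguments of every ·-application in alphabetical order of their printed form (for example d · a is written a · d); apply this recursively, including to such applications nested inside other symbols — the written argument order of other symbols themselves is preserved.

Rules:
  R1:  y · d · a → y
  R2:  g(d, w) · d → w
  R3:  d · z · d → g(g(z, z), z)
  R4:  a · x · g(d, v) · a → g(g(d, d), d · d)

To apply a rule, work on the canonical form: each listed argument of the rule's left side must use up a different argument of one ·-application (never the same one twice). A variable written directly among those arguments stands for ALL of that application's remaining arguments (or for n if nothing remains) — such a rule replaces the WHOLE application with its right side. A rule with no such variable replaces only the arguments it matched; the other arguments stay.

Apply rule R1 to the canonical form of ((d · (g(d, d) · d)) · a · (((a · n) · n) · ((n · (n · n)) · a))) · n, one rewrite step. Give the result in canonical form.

Canonical form:  a · a · a · d · d · g(d, d)
R1 matches:  uses a, d;  y := a · a · d · g(d, d)
Every leftover argument binds to the variable; the entire application is replaced.
New term:  a · a · d · g(d, d)

Answer: a · a · d · g(d, d)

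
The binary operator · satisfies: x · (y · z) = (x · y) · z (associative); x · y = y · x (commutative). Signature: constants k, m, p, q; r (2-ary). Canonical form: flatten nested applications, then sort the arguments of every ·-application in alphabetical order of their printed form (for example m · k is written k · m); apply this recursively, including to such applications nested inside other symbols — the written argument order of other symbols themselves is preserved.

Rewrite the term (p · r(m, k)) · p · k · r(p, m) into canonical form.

Merge nested applications:  p · r(m, k) · p · k · r(p, m)
Sort:  k · p · p · r(m, k) · r(p, m)

Answer: k · p · p · r(m, k) · r(p, m)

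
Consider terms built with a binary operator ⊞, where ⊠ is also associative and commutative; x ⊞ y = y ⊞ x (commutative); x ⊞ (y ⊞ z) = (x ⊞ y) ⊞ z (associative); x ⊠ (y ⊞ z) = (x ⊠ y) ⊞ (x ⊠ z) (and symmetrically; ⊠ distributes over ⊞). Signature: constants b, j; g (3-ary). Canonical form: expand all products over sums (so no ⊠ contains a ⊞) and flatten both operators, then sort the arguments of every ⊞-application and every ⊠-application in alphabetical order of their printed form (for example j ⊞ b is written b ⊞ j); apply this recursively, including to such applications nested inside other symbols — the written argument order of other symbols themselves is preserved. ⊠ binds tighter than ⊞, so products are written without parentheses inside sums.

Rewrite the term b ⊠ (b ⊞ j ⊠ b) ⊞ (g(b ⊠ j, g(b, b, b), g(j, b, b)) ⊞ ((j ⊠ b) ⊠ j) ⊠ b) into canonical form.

Answer: b ⊠ b ⊞ b ⊠ b ⊠ j ⊞ b ⊠ b ⊠ j ⊠ j ⊞ g(b ⊠ j, g(b, b, b), g(j, b, b))

Derivation:
Expand products over sums:  b ⊠ b ⊞ b ⊠ b ⊠ j ⊞ g(b ⊠ j, g(b, b, b), g(j, b, b)) ⊞ b ⊠ b ⊠ j ⊠ j
Order the arguments:  b ⊠ b ⊞ b ⊠ b ⊠ j ⊞ b ⊠ b ⊠ j ⊠ j ⊞ g(b ⊠ j, g(b, b, b), g(j, b, b))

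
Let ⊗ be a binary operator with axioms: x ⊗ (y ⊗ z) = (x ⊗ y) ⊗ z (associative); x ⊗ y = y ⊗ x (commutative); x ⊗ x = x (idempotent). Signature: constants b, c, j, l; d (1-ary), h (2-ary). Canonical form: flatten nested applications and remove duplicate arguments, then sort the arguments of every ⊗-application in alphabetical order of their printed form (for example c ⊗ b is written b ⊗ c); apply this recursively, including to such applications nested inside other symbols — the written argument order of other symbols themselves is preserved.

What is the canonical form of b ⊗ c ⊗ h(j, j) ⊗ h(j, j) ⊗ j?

Answer: b ⊗ c ⊗ h(j, j) ⊗ j

Derivation:
Drop duplicates:  drop duplicate h(j, j)
Sort arguments:  b ⊗ c ⊗ h(j, j) ⊗ j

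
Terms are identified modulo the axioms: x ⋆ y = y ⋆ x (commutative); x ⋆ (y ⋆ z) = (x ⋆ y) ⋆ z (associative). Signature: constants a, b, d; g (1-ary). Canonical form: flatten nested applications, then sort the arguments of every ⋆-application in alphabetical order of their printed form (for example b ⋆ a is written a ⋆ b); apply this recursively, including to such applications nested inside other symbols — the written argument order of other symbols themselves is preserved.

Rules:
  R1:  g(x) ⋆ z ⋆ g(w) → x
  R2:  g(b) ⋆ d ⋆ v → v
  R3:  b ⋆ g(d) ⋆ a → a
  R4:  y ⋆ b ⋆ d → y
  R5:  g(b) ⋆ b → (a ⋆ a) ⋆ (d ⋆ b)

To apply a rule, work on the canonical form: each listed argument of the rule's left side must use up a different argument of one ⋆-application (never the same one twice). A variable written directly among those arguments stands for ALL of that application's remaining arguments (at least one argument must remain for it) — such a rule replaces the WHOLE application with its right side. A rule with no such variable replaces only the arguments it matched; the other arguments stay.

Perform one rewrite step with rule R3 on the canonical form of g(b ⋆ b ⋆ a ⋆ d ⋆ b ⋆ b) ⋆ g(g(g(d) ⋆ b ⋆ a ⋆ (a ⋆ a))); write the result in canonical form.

Canonical form:  g(a ⋆ b ⋆ b ⋆ b ⋆ b ⋆ d) ⋆ g(g(a ⋆ a ⋆ a ⋆ b ⋆ g(d)))
R3 matches:  uses a, b, g(d)
New term:  g(a ⋆ b ⋆ b ⋆ b ⋆ b ⋆ d) ⋆ g(g(a ⋆ a ⋆ a))

Answer: g(a ⋆ b ⋆ b ⋆ b ⋆ b ⋆ d) ⋆ g(g(a ⋆ a ⋆ a))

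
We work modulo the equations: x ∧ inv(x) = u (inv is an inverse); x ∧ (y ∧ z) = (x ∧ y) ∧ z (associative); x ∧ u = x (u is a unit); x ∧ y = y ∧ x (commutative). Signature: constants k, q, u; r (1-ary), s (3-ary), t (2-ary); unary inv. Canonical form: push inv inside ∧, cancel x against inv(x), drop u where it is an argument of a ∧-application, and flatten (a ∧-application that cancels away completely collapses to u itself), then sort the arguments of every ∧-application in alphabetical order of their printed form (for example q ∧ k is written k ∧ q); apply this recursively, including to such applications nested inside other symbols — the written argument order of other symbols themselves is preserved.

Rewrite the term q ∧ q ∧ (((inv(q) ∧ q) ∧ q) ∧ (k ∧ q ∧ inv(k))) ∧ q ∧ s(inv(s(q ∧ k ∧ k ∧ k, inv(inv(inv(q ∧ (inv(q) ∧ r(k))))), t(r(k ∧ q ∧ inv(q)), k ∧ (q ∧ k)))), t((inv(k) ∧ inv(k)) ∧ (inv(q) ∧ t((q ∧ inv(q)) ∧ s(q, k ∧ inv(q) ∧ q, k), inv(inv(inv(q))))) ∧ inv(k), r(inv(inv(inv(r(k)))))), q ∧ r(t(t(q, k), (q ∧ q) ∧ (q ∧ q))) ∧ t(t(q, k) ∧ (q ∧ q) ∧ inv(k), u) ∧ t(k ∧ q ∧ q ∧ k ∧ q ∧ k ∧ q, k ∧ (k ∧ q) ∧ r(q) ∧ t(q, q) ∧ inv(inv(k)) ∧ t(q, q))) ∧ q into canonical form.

Answer: q ∧ q ∧ q ∧ q ∧ q ∧ q ∧ s(inv(s(k ∧ k ∧ k ∧ q, inv(r(k)), t(r(k), k ∧ k ∧ q))), t(inv(k) ∧ inv(k) ∧ inv(k) ∧ inv(q) ∧ t(s(q, k, k), inv(q)), r(inv(r(k)))), q ∧ r(t(t(q, k), q ∧ q ∧ q ∧ q)) ∧ t(inv(k) ∧ q ∧ q ∧ t(q, k), u) ∧ t(k ∧ k ∧ k ∧ q ∧ q ∧ q ∧ q, k ∧ k ∧ k ∧ q ∧ r(q) ∧ t(q, q) ∧ t(q, q)))

Derivation:
Push inv inside:  distribute inv over ∧ and collapse double inv
Cancel:  k cancels
Collect:  q ∧ q ∧ q ∧ q ∧ q ∧ q ∧ s(inv(s(k ∧ k ∧ k ∧ q, inv(r(k)), t(r(k), k ∧ k ∧ q))), t(inv(k) ∧ inv(k) ∧ inv(k) ∧ inv(q) ∧ t(s(q, k, k), inv(q)), r(inv(r(k)))), q ∧ r(t(t(q, k), q ∧ q ∧ q ∧ q)) ∧ t(inv(k) ∧ q ∧ q ∧ t(q, k), u) ∧ t(k ∧ k ∧ k ∧ q ∧ q ∧ q ∧ q, k ∧ k ∧ k ∧ q ∧ r(q) ∧ t(q, q) ∧ t(q, q)))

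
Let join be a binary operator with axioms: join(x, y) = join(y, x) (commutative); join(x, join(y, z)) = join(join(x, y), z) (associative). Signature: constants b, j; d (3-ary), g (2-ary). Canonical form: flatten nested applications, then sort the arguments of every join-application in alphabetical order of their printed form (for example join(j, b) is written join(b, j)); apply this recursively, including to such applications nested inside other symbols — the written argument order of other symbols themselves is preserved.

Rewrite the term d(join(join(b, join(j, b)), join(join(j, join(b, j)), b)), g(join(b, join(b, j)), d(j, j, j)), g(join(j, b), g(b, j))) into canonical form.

Focus inside:  join(join(b, join(j, b)), join(join(j, join(b, j)), b))
Un-nest:  join(b, j, b, j, b, j, b)
Order the arguments:  join(b, b, b, b, j, j, j)
Reassemble:  d(join(b, b, b, b, j, j, j), g(join(b, b, j), d(j, j, j)), g(join(b, j), g(b, j)))

Answer: d(join(b, b, b, b, j, j, j), g(join(b, b, j), d(j, j, j)), g(join(b, j), g(b, j)))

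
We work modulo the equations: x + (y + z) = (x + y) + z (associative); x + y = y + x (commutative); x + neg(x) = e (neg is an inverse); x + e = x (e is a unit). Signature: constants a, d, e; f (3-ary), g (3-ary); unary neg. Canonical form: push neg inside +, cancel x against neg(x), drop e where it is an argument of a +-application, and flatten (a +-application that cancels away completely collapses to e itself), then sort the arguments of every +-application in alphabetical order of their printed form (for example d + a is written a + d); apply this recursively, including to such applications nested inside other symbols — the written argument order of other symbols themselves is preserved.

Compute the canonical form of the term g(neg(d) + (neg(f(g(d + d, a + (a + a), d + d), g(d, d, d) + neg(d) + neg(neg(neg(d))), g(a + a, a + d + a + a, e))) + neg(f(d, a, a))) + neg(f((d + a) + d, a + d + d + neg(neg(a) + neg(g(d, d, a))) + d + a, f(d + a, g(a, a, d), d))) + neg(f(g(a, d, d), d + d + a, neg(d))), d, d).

Answer: g(neg(d) + neg(f(a + d + d, a + a + a + d + d + d + g(d, d, a), f(a + d, g(a, a, d), d))) + neg(f(d, a, a)) + neg(f(g(a, d, d), a + d + d, neg(d))) + neg(f(g(d + d, a + a + a, d + d), g(d, d, d) + neg(d) + neg(d), g(a + a, a + a + a + d, e))), d, d)

Derivation:
Descend into:  neg(d) + (neg(f(g(d + d, a + (a + a), d + d), g(d, d, d) + neg(d) + neg(neg(neg(d))), g(a + a, a + d + a + a, e))) + neg(f(d, a, a))) + neg(f((d + a) + d, a + d + d + neg(neg(a) + neg(g(d, d, a))) + d + a, f(d + a, g(a, a, d), d))) + neg(f(g(a, d, d), d + d + a, neg(d)))
Push neg inside:  distribute neg over + and collapse double neg
Collect terms:  neg(d) + neg(f(g(d + d, a + a + a, d + d), g(d, d, d) + neg(d) + neg(d), g(a + a, a + a + a + d, e))) + neg(f(d, a, a)) + neg(f(a + d + d, a + a + a + d + d + d + g(d, d, a), f(a + d, g(a, a, d), d))) + neg(f(g(a, d, d), a + d + d, neg(d)))
Sort:  neg(d) + neg(f(a + d + d, a + a + a + d + d + d + g(d, d, a), f(a + d, g(a, a, d), d))) + neg(f(d, a, a)) + neg(f(g(a, d, d), a + d + d, neg(d))) + neg(f(g(d + d, a + a + a, d + d), g(d, d, d) + neg(d) + neg(d), g(a + a, a + a + a + d, e)))
Reassemble:  g(neg(d) + neg(f(a + d + d, a + a + a + d + d + d + g(d, d, a), f(a + d, g(a, a, d), d))) + neg(f(d, a, a)) + neg(f(g(a, d, d), a + d + d, neg(d))) + neg(f(g(d + d, a + a + a, d + d), g(d, d, d) + neg(d) + neg(d), g(a + a, a + a + a + d, e))), d, d)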